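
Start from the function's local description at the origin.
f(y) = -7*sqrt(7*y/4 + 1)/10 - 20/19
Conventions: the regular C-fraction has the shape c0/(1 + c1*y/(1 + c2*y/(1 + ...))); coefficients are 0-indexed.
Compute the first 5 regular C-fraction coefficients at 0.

Taylor coefficients (expand at 0): a_0 = -333/190, a_1 = -49/80, a_2 = 343/1280, a_3 = -2401/10240, a_4 = 16807/65536.
c0 = a_0 = -333/190. Peel one level at a time: if S = 1 + c*y/S' with S'(0) = 1, then c is the y-coefficient of S and S' = c*y/(S - 1).
S_1 = c0/f = 1 + (-931/2664)*y + (3903683/14193792)*y^2 + ...; c1 = -931/2664.
S_2 = c1*y/(S_1 - 1) = 1 + (4193/5328)*y + (-49/256)*y^2 + ...; c2 = 4193/5328.
S_3 = c2*y/(S_2 - 1) = 1 + (2331/9584)*y + (-14114205/91853056)*y^2 + ...; c3 = 2331/9584.
S_4 = c3*y/(S_3 - 1) = 1 + (6055/9584)*y + ...; c4 = 6055/9584.

The regular C-fraction coefficients are [-333/190, -931/2664, 4193/5328, 2331/9584, 6055/9584].


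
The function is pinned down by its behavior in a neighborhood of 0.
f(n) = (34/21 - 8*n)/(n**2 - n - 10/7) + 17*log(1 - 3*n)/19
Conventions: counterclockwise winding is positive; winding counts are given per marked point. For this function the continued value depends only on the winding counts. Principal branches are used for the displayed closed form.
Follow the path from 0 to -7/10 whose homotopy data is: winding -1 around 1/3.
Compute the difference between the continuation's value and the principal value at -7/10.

Continued minus principal equals -(34/19)*pi*i.

The rational part is single-valued and drops out of the difference; each branch term changes only by its own monodromy.
(17/19)*log(1 - n/(1/3)): each positive loop around 1/3 adds 2*pi*i to the log, so winding -1 contributes (17/19)*(-1)*2*pi*i = -(34/19)*pi*i.
Summing the contributions at n = -7/10 gives -(34/19)*pi*i.


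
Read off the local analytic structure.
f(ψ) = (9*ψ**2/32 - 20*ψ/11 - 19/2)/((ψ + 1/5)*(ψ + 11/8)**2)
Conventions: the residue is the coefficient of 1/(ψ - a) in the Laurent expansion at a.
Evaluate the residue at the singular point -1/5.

The residue is -160602/24299.

At the order-1 pole -1/5 set g(ψ) = (ψ - (-1/5))*f(ψ) = (9*ψ**2/32 - 20*ψ/11 - 19/2)/(ψ + 11/8)**2.
Simple pole: residue = g(a) at a = -1/5, which is -160602/24299.


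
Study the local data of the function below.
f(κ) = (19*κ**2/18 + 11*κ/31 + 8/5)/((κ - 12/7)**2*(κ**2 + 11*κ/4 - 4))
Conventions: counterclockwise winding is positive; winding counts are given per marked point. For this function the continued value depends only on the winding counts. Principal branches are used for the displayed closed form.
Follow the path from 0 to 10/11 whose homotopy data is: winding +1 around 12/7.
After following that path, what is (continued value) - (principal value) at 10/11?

Continued minus principal equals 0.

The function is rational, hence single-valued: continuing it around any pole returns the same value, so the difference is 0.


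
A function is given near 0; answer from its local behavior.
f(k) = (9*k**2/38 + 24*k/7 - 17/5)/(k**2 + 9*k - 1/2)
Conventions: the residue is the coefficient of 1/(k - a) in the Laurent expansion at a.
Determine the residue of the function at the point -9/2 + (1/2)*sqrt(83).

The residue is 345/532 - (12127/110390)*sqrt(83).

The factor k**2 + 9*k - 1/2 splits as (k - a)(k - a') with a = -9/2 + (1/2)*sqrt(83), a' = -9/2 - (1/2)*sqrt(83). At the order-1 pole a set g(k) = (k - a)*f(k) = [9*k**2/38 + 24*k/7 - 17/5] / (k - a').
Simple pole: residue = g(a) at a = -9/2 + (1/2)*sqrt(83), which is 345/532 - (12127/110390)*sqrt(83).


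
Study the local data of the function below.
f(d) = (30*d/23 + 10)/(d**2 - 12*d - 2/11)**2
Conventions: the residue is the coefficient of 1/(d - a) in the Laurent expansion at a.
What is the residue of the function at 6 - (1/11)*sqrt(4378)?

The factor d**2 - 12*d - 2/11 splits as (d - a)(d - a') with a = 6 - (1/11)*sqrt(4378), a' = 6 + (1/11)*sqrt(4378). At the order-2 pole a set g(d) = (d - a)^2*f(d) = [30*d/23 + 10] / (d - a')^2.
Order-2 pole: residue = g'(a); g'(6 - (1/11)*sqrt(4378)) = (2255/7286584)*sqrt(4378), so the residue is (2255/7286584)*sqrt(4378).

The residue is (2255/7286584)*sqrt(4378).


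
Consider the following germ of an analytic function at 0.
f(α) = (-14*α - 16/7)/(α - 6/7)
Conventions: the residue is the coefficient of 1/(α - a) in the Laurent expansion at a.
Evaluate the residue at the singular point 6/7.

At the order-1 pole 6/7 set g(α) = (α - (6/7))*f(α) = -14*α - 16/7.
Simple pole: residue = g(a) at a = 6/7, which is -100/7.

The residue is -100/7.


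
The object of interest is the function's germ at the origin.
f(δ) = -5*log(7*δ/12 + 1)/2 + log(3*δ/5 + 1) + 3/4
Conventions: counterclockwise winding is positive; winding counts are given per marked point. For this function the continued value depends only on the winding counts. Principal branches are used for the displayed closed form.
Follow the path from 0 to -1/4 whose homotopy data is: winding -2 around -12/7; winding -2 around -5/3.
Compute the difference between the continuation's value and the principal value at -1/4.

Continued minus principal equals (6)*pi*i.

The rational part is single-valued and drops out of the difference; each branch term changes only by its own monodromy.
(-5/2)*log(1 - δ/(-12/7)): each positive loop around -12/7 adds 2*pi*i to the log, so winding -2 contributes (-5/2)*(-2)*2*pi*i = (10)*pi*i.
(1)*log(1 - δ/(-5/3)): each positive loop around -5/3 adds 2*pi*i to the log, so winding -2 contributes (1)*(-2)*2*pi*i = -(4)*pi*i.
Summing the contributions at δ = -1/4 gives (6)*pi*i.


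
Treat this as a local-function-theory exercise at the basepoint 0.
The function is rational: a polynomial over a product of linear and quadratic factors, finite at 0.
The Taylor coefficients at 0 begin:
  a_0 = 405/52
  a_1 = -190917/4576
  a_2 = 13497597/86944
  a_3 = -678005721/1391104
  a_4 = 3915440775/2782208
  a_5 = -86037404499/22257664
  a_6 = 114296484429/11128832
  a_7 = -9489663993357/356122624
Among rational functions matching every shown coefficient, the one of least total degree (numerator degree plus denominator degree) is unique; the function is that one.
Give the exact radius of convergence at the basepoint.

The radius of convergence is 4/9.

No rational of total degree below 4 reproduces all 8 coefficients; solving the [2/2] Pade equations on them gives f(κ) = (26*κ**2/19 - 29*κ/22 + 20/13)/(κ + 4/9)**2, whose expansion matches every shown term.
Denominator factor (κ + 4/9)^2: pole of order 2 at -4/9, modulus 4/9.
The radius of convergence is the smallest modulus among the singular points: 4/9.


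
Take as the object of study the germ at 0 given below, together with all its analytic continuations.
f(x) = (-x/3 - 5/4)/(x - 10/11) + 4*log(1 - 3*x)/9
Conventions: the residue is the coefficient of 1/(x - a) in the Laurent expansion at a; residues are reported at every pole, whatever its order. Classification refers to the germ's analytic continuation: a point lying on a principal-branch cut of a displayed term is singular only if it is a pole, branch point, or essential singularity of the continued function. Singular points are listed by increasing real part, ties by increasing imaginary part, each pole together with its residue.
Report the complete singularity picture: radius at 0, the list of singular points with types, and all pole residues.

Radius of convergence at 0: 1/3.
At 1/3: a logarithmic branch point.
At 10/11: a pole of order 1; residue -205/132.

Denominator factor (x - 10/11): pole of order 1 at 10/11, modulus 10/11.
Branch term (4/9)*log(1 - x/(1/3)): its argument vanishes at x = 1/3, a logarithmic branch point, modulus 1/3.
The radius of convergence is the smallest modulus among the singular points: 1/3.
The branch term is analytic at 10/11 and contributes nothing to the residue; only the rational part matters.
At the order-1 pole 10/11 set g(x) = (x - (10/11))*(rational part) = -x/3 - 5/4.
Simple pole: residue = g(a) at a = 10/11, which is -205/132.
List the singular points by increasing real part (a conjugate pair: the negative imaginary part first).


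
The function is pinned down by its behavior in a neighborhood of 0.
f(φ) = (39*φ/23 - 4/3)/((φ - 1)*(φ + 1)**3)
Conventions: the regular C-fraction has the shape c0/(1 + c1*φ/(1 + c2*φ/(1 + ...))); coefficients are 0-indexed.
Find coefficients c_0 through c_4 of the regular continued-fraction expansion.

Taylor coefficients (expand at 0): a_0 = 4/3, a_1 = -301/69, a_2 = 602/69, a_3 = -340/23, a_4 = 510/23.
c0 = a_0 = 4/3. Peel one level at a time: if S = 1 + c*φ/S' with S'(0) = 1, then c is the φ-coefficient of S and S' = c*φ/(S - 1).
S_1 = c0/f = 1 + (301/92)*φ + (35217/8464)*φ^2 + ...; c1 = 301/92.
S_2 = c1*φ/(S_1 - 1) = 1 + (-117/92)*φ + (184/301)*φ^2 + ...; c2 = -117/92.
S_3 = c2*φ/(S_2 - 1) = 1 + (16928/35217)*φ + (-173517704/1240237089)*φ^2 + ...; c3 = 16928/35217.
S_4 = c3*φ/(S_3 - 1) = 1 + (943031/3239964)*φ + ...; c4 = 943031/3239964.

The regular C-fraction coefficients are [4/3, 301/92, -117/92, 16928/35217, 943031/3239964].


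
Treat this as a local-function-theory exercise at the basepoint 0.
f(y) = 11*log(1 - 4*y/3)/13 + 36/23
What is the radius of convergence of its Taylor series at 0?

Branch term (11/13)*log(1 - y/(3/4)): its argument vanishes at y = 3/4, a logarithmic branch point, modulus 3/4.
The radius of convergence is the smallest modulus among the singular points: 3/4.

The radius of convergence is 3/4.


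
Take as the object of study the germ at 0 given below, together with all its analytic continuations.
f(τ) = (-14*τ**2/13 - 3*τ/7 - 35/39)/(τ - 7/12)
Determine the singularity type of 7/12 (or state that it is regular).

The point is a pole of order 1.

The denominator factor τ - 7/12 vanishes at 7/12 and appears to the power 1; the numerator there equals -109/72, nonzero, and no other factor vanishes.
Hence a pole whose order is the multiplicity, 1.


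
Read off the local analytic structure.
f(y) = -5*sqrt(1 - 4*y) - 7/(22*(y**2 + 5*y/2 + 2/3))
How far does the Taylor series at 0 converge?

The radius of convergence is 1/4.

Denominator factor (y**2 + 5*y/2 + 2/3): discriminant 43/12, real irrational roots -5/4 + (1/12)*sqrt(129) and -5/4 - (1/12)*sqrt(129); poles of order 1, moduli 5/4 - (1/12)*sqrt(129) and 5/4 + (1/12)*sqrt(129).
Branch term (-5)*sqrt(1 - y/(1/4)): its argument vanishes at y = 1/4, a square-root branch point, modulus 1/4.
The radius of convergence is the smallest modulus among the singular points: 1/4.


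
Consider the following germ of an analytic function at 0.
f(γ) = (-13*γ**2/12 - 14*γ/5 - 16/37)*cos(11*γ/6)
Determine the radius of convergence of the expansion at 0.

The radius of convergence is infinite.

The factor cos(11*γ/6) is entire and contributes no finite singular point.
The polynomial part has no poles.
No finite singular points: the Taylor series at 0 converges everywhere.


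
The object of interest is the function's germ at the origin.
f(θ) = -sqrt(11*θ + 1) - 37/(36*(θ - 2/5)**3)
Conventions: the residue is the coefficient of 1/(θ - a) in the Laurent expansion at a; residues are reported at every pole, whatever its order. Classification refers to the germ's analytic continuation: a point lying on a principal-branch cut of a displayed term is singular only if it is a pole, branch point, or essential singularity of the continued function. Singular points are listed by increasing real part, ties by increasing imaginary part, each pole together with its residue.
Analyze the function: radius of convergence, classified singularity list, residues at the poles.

Denominator factor (θ - 2/5)^3: pole of order 3 at 2/5, modulus 2/5.
Branch term (-1)*sqrt(1 - θ/(-1/11)): its argument vanishes at θ = -1/11, a square-root branch point, modulus 1/11.
The radius of convergence is the smallest modulus among the singular points: 1/11.
The branch term is analytic at 2/5 and contributes nothing to the residue; only the rational part matters.
At the order-3 pole 2/5 set g(θ) = (θ - (2/5))^3*(rational part) = -37/36.
Order-3 pole: residue = g''(a)/2; g''(2/5) = 0, so the residue is 0.
List the singular points by increasing real part (a conjugate pair: the negative imaginary part first).

Radius of convergence at 0: 1/11.
At -1/11: an algebraic (square-root) branch point.
At 2/5: a pole of order 3; residue 0.


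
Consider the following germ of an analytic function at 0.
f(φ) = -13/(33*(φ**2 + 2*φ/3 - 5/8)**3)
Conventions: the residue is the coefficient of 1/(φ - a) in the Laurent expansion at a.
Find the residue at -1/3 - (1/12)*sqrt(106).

The residue is (25272/1637647)*sqrt(106).

The factor φ**2 + 2*φ/3 - 5/8 splits as (φ - a)(φ - a') with a = -1/3 - (1/12)*sqrt(106), a' = -1/3 + (1/12)*sqrt(106). At the order-3 pole a set g(φ) = (φ - a)^3*f(φ) = [-13/33] / (φ - a')^3.
Order-3 pole: residue = g''(a)/2; g''(-1/3 - (1/12)*sqrt(106)) = (50544/1637647)*sqrt(106), so the residue is (25272/1637647)*sqrt(106).


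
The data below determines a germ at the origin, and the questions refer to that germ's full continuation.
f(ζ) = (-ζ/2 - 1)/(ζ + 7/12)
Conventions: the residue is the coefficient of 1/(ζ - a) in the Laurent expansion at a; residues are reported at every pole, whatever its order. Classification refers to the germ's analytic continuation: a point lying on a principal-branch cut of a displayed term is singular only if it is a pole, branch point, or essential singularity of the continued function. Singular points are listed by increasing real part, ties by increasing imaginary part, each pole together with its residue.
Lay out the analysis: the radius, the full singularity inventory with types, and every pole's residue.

Denominator factor (ζ + 7/12): pole of order 1 at -7/12, modulus 7/12.
The radius of convergence is the smallest modulus among the singular points: 7/12.
At the order-1 pole -7/12 set g(ζ) = (ζ - (-7/12))*f(ζ) = -ζ/2 - 1.
Simple pole: residue = g(a) at a = -7/12, which is -17/24.

Radius of convergence at 0: 7/12.
At -7/12: a pole of order 1; residue -17/24.


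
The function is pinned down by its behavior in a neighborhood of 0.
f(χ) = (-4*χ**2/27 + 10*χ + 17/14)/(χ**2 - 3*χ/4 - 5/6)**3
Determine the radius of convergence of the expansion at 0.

Denominator factor (χ**2 - 3*χ/4 - 5/6)^3: discriminant 187/48, real irrational roots 3/8 + (1/24)*sqrt(561) and 3/8 - (1/24)*sqrt(561); poles of order 3, moduli 3/8 + (1/24)*sqrt(561) and -3/8 + (1/24)*sqrt(561).
The radius of convergence is the smallest modulus among the singular points: -3/8 + (1/24)*sqrt(561).

The radius of convergence is -3/8 + (1/24)*sqrt(561).


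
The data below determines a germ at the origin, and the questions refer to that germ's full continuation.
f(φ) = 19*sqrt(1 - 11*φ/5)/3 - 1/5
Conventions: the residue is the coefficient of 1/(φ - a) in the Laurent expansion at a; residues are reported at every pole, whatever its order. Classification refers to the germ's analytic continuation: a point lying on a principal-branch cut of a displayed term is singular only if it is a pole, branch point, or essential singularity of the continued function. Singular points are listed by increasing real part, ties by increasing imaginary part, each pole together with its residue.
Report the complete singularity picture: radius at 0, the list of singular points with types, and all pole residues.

Branch term (19/3)*sqrt(1 - φ/(5/11)): its argument vanishes at φ = 5/11, a square-root branch point, modulus 5/11.
The radius of convergence is the smallest modulus among the singular points: 5/11.

Radius of convergence at 0: 5/11.
At 5/11: an algebraic (square-root) branch point.


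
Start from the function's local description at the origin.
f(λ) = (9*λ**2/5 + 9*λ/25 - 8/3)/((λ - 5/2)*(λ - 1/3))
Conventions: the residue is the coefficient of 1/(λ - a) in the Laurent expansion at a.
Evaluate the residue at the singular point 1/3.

At the order-1 pole 1/3 set g(λ) = (λ - (1/3))*f(λ) = (9*λ**2/5 + 9*λ/25 - 8/3)/(λ - 5/2).
Simple pole: residue = g(a) at a = 1/3, which is 352/325.

The residue is 352/325.


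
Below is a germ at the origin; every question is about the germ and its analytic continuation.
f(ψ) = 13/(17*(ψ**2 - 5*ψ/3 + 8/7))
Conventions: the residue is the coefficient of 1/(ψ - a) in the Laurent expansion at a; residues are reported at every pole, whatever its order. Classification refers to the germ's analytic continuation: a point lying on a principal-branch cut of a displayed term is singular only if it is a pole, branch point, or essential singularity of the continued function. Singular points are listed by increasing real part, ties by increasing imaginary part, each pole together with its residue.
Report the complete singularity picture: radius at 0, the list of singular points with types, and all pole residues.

Radius of convergence at 0: (2/7)*sqrt(14).
At (5/6) - ((1/42)*sqrt(791))*i: a pole of order 1; residue ((39/1921)*sqrt(791))*i.
At (5/6) + ((1/42)*sqrt(791))*i: a pole of order 1; residue -((39/1921)*sqrt(791))*i.

Denominator factor (ψ**2 - 5*ψ/3 + 8/7): discriminant -113/63, complex-conjugate roots (5/6) + ((1/42)*sqrt(791))*i and (5/6) - ((1/42)*sqrt(791))*i; poles of order 1, moduli (2/7)*sqrt(14) and (2/7)*sqrt(14).
The radius of convergence is the smallest modulus among the singular points: (2/7)*sqrt(14).
The factor ψ**2 - 5*ψ/3 + 8/7 splits as (ψ - a)(ψ - a') with a = (5/6) - ((1/42)*sqrt(791))*i, a' = (5/6) + ((1/42)*sqrt(791))*i. At the order-1 pole a set g(ψ) = (ψ - a)*f(ψ) = [13/17] / (ψ - a').
Simple pole: residue = g(a) at a = (5/6) - ((1/42)*sqrt(791))*i, which is ((39/1921)*sqrt(791))*i.
The factor ψ**2 - 5*ψ/3 + 8/7 splits as (ψ - a)(ψ - a') with a = (5/6) + ((1/42)*sqrt(791))*i, a' = (5/6) - ((1/42)*sqrt(791))*i. At the order-1 pole a set g(ψ) = (ψ - a)*f(ψ) = [13/17] / (ψ - a').
Simple pole: residue = g(a) at a = (5/6) + ((1/42)*sqrt(791))*i, which is -((39/1921)*sqrt(791))*i.
List the singular points by increasing real part (a conjugate pair: the negative imaginary part first).


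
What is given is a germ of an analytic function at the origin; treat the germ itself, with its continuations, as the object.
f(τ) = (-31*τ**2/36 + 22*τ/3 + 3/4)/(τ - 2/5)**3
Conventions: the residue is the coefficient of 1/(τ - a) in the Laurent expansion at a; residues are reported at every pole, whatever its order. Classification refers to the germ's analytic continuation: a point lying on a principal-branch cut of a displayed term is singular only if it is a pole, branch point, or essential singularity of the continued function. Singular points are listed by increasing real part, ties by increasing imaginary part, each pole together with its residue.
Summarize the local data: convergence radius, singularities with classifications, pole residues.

Denominator factor (τ - 2/5)^3: pole of order 3 at 2/5, modulus 2/5.
The radius of convergence is the smallest modulus among the singular points: 2/5.
At the order-3 pole 2/5 set g(τ) = (τ - (2/5))^3*f(τ) = -31*τ**2/36 + 22*τ/3 + 3/4.
Order-3 pole: residue = g''(a)/2; g''(2/5) = -31/18, so the residue is -31/36.

Radius of convergence at 0: 2/5.
At 2/5: a pole of order 3; residue -31/36.


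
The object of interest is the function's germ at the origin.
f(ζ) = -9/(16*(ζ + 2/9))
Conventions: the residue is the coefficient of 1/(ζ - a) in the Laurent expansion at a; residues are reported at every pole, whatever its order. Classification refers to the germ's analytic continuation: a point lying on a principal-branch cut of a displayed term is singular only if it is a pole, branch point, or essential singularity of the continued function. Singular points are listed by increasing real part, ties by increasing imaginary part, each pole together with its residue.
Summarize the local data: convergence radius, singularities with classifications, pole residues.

Radius of convergence at 0: 2/9.
At -2/9: a pole of order 1; residue -9/16.

Denominator factor (ζ + 2/9): pole of order 1 at -2/9, modulus 2/9.
The radius of convergence is the smallest modulus among the singular points: 2/9.
At the order-1 pole -2/9 set g(ζ) = (ζ - (-2/9))*f(ζ) = -9/16.
Simple pole: residue = g(a) at a = -2/9, which is -9/16.


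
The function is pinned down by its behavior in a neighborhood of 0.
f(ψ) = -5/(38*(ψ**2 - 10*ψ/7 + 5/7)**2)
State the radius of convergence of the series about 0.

Denominator factor (ψ**2 - 10*ψ/7 + 5/7)^2: discriminant -40/49, complex-conjugate roots (5/7) + ((1/7)*sqrt(10))*i and (5/7) - ((1/7)*sqrt(10))*i; poles of order 2, moduli (1/7)*sqrt(35) and (1/7)*sqrt(35).
The radius of convergence is the smallest modulus among the singular points: (1/7)*sqrt(35).

The radius of convergence is (1/7)*sqrt(35).


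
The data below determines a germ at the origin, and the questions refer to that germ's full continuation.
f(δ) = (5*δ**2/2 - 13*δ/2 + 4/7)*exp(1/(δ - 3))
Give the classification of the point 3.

The exponent 1/(δ - (3)) has a pole at 3, so exp(1/(δ - (3))) takes every nonzero value near it: an essential singularity (not a pole of any order).

The point is an essential singularity.


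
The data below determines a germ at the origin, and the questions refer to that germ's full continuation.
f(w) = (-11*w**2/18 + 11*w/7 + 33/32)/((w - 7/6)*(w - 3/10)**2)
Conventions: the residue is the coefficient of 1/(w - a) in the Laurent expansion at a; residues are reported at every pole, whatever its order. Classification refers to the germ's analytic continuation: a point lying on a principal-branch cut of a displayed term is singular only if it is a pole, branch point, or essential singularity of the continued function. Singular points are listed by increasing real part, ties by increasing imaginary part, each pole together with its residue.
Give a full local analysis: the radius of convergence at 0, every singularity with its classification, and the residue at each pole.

Denominator factor (w - 3/10)^2: pole of order 2 at 3/10, modulus 3/10.
Denominator factor (w - 7/6): pole of order 1 at 7/6, modulus 7/6.
The radius of convergence is the smallest modulus among the singular points: 3/10.
At the order-2 pole 3/10 set g(w) = (w - (3/10))^2*f(w) = (-11*w**2/18 + 11*w/7 + 33/32)/(w - 7/6).
Order-2 pole: residue = g'(a); g'(3/10) = -17941/5408, so the residue is -17941/5408.
At the order-1 pole 7/6 set g(w) = (w - (7/6))*f(w) = (-11*w**2/18 + 11*w/7 + 33/32)/(w - 3/10)**2.
Simple pole: residue = g(a) at a = 7/6, which is 131725/48672.
List the singular points by increasing real part (a conjugate pair: the negative imaginary part first).

Radius of convergence at 0: 3/10.
At 3/10: a pole of order 2; residue -17941/5408.
At 7/6: a pole of order 1; residue 131725/48672.


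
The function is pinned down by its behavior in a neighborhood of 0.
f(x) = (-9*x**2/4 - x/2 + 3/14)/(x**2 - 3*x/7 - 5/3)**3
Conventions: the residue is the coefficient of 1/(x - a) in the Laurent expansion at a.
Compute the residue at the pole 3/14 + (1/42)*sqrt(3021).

The residue is (4676805/4084589372)*sqrt(3021).

The factor x**2 - 3*x/7 - 5/3 splits as (x - a)(x - a') with a = 3/14 + (1/42)*sqrt(3021), a' = 3/14 - (1/42)*sqrt(3021). At the order-3 pole a set g(x) = (x - a)^3*f(x) = [-9*x**2/4 - x/2 + 3/14] / (x - a')^3.
Order-3 pole: residue = g''(a)/2; g''(3/14 + (1/42)*sqrt(3021)) = (4676805/2042294686)*sqrt(3021), so the residue is (4676805/4084589372)*sqrt(3021).


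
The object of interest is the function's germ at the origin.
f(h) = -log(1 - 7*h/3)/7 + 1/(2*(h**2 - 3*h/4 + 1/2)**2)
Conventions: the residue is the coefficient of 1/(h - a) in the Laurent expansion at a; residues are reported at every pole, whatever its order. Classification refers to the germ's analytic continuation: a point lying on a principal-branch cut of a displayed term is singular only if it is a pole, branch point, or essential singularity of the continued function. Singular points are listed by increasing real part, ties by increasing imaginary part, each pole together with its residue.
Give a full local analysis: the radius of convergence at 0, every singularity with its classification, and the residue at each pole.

Denominator factor (h**2 - 3*h/4 + 1/2)^2: discriminant -23/16, complex-conjugate roots (3/8) + ((1/8)*sqrt(23))*i and (3/8) - ((1/8)*sqrt(23))*i; poles of order 2, moduli (1/2)*sqrt(2) and (1/2)*sqrt(2).
Branch term (-1/7)*log(1 - h/(3/7)): its argument vanishes at h = 3/7, a logarithmic branch point, modulus 3/7.
The radius of convergence is the smallest modulus among the singular points: 3/7.
The branch term is analytic at (3/8) - ((1/8)*sqrt(23))*i and contributes nothing to the residue; only the rational part matters.
The factor h**2 - 3*h/4 + 1/2 splits as (h - a)(h - a') with a = (3/8) - ((1/8)*sqrt(23))*i, a' = (3/8) + ((1/8)*sqrt(23))*i. At the order-2 pole a set g(h) = (h - a)^2*(rational part) = [1/2] / (h - a')^2.
Order-2 pole: residue = g'(a); g'((3/8) - ((1/8)*sqrt(23))*i) = ((64/529)*sqrt(23))*i, so the residue is ((64/529)*sqrt(23))*i.
The branch term is analytic at (3/8) + ((1/8)*sqrt(23))*i and contributes nothing to the residue; only the rational part matters.
The factor h**2 - 3*h/4 + 1/2 splits as (h - a)(h - a') with a = (3/8) + ((1/8)*sqrt(23))*i, a' = (3/8) - ((1/8)*sqrt(23))*i. At the order-2 pole a set g(h) = (h - a)^2*(rational part) = [1/2] / (h - a')^2.
Order-2 pole: residue = g'(a); g'((3/8) + ((1/8)*sqrt(23))*i) = -((64/529)*sqrt(23))*i, so the residue is -((64/529)*sqrt(23))*i.
List the singular points by increasing real part (a conjugate pair: the negative imaginary part first).

Radius of convergence at 0: 3/7.
At (3/8) - ((1/8)*sqrt(23))*i: a pole of order 2; residue ((64/529)*sqrt(23))*i.
At (3/8) + ((1/8)*sqrt(23))*i: a pole of order 2; residue -((64/529)*sqrt(23))*i.
At 3/7: a logarithmic branch point.


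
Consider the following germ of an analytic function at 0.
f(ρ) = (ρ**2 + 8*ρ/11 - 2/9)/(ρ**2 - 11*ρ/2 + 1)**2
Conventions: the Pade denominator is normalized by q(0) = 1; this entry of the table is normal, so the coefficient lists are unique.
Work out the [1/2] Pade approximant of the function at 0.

The Pade approximant has numerator coefficients [-2/9, -88004/549153]; denominator coefficients [1, -38863/5547, 130649/22188].

Taylor coefficients needed (expand at 0): a_0 = -2/9, a_1 = -170/99, a_2 = -193/18, a_3 = -6436/99.
Write the denominator as Q(ρ) = 1 + q1*ρ + q2*ρ^2. Requiring Q*f - P = O(ρ^4) with deg P <= 1 kills the coefficients of ρ^2..ρ^3 in Q*f:
  ρ^2: a_2 + q1*a_1 + q2*a_0 = 0, i.e. -193/18 + (-170/99)*q1 + (-2/9)*q2 = 0.
  ρ^3: a_3 + q1*a_2 + q2*a_1 = 0, i.e. -6436/99 + (-193/18)*q1 + (-170/99)*q2 = 0.
Solving this linear system: q1 = -38863/5547, q2 = 130649/22188.
The numerator is Q*f truncated at degree 1: P0 = a_0 = -2/9; P1 = a_1 + q1*a_0 = -88004/549153.


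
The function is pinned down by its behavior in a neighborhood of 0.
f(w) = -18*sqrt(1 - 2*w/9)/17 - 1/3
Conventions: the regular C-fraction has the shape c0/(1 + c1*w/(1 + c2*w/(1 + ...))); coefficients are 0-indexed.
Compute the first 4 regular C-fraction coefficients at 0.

The regular C-fraction coefficients are [-71/51, 6/71, -179/1278, -71/3222].

Taylor coefficients (expand at 0): a_0 = -71/51, a_1 = 2/17, a_2 = 1/153, a_3 = 1/1377.
c0 = a_0 = -71/51. Peel one level at a time: if S = 1 + c*w/S' with S'(0) = 1, then c is the w-coefficient of S and S' = c*w/(S - 1).
S_1 = c0/f = 1 + (6/71)*w + (179/15123)*w^2 + ...; c1 = 6/71.
S_2 = c1*w/(S_1 - 1) = 1 + (-179/1278)*w + (-1/324)*w^2 + ...; c2 = -179/1278.
S_3 = c2*w/(S_2 - 1) = 1 + (-71/3222)*w + ...; c3 = -71/3222.


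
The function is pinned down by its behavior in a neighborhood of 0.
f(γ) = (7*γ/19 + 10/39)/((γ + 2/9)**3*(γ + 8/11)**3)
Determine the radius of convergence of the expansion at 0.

The radius of convergence is 2/9.

Denominator factor (γ + 2/9)^3: pole of order 3 at -2/9, modulus 2/9.
Denominator factor (γ + 8/11)^3: pole of order 3 at -8/11, modulus 8/11.
The radius of convergence is the smallest modulus among the singular points: 2/9.


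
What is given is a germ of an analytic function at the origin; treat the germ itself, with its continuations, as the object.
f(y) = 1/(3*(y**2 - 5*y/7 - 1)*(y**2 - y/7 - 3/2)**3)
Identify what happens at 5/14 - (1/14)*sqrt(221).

The denominator factor y**2 - 5*y/7 - 1 vanishes at 5/14 - (1/14)*sqrt(221) and appears to the power 1; the numerator there equals 1/3, nonzero, and no other factor vanishes.
Hence a pole whose order is the multiplicity, 1.

The point is a pole of order 1.


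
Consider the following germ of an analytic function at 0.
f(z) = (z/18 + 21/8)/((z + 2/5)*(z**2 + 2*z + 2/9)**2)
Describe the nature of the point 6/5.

Denominator factors: z + 2/5 = 8/5 at z = 6/5; z**2 + 2*z + 2/9 = 914/225 at z = 6/5 — none vanishes.
So the germ continues analytically to 6/5.

The point is a regular point.


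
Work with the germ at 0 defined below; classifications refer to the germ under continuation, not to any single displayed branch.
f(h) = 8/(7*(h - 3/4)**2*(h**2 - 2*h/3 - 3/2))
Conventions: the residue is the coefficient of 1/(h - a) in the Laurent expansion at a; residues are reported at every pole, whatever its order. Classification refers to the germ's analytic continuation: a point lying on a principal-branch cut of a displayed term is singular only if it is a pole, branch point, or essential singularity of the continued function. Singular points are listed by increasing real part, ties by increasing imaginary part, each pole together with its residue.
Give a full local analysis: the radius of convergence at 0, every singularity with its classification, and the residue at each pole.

Radius of convergence at 0: 3/4.
At 1/3 - (1/6)*sqrt(58): a pole of order 1; residue 2560/11109 - (16448/322161)*sqrt(58).
At 3/4: a pole of order 2; residue -5120/11109.
At 1/3 + (1/6)*sqrt(58): a pole of order 1; residue 2560/11109 + (16448/322161)*sqrt(58).


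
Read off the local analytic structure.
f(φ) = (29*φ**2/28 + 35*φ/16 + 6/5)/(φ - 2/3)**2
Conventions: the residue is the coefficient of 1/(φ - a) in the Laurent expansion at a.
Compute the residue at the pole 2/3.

The residue is 1199/336.

At the order-2 pole 2/3 set g(φ) = (φ - (2/3))^2*f(φ) = 29*φ**2/28 + 35*φ/16 + 6/5.
Order-2 pole: residue = g'(a); g'(2/3) = 1199/336, so the residue is 1199/336.


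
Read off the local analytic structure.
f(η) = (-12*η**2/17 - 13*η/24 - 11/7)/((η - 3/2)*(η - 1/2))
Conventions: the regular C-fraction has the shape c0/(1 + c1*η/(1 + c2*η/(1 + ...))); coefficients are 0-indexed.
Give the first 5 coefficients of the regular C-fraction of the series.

Taylor coefficients (expand at 0): a_0 = -44/21, a_1 = -265/42, a_2 = -16036/1071, a_3 = -101258/3213, a_4 = -617632/9639.
c0 = a_0 = -44/21. Peel one level at a time: if S = 1 + c*η/S' with S'(0) = 1, then c is the η-coefficient of S and S' = c*η/(S - 1).
S_1 = c0/f = 1 + (-265/88)*η + (759139/394944)*η^2 + ...; c1 = -265/88.
S_2 = c1*η/(S_1 - 1) = 1 + (759139/1189320)*η + (116278604/182655225)*η^2 + ...; c2 = 759139/1189320.
S_3 = c2*η/(S_2 - 1) = 1 + (-10232517152/10259763585)*η + (6876251526144/9796964362457)*η^2 + ...; c3 = -10232517152/10259763585.
S_4 = c3*η/(S_3 - 1) = 1 + (534240/759139)*η + ...; c4 = 534240/759139.

The regular C-fraction coefficients are [-44/21, -265/88, 759139/1189320, -10232517152/10259763585, 534240/759139].


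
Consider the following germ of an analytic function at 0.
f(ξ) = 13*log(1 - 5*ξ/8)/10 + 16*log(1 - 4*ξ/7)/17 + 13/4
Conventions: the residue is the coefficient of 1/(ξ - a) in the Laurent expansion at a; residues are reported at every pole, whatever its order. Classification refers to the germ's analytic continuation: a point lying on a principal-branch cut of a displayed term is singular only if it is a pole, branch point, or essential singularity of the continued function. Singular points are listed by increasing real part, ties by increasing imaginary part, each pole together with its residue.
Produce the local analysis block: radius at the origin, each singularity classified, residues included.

Radius of convergence at 0: 8/5.
At 8/5: a logarithmic branch point.
At 7/4: a logarithmic branch point.

Branch term (13/10)*log(1 - ξ/(8/5)): its argument vanishes at ξ = 8/5, a logarithmic branch point, modulus 8/5.
Branch term (16/17)*log(1 - ξ/(7/4)): its argument vanishes at ξ = 7/4, a logarithmic branch point, modulus 7/4.
The radius of convergence is the smallest modulus among the singular points: 8/5.
List the singular points by increasing real part (a conjugate pair: the negative imaginary part first).


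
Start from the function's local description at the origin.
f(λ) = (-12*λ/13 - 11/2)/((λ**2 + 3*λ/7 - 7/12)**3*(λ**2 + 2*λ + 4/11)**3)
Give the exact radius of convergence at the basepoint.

Denominator factor (λ**2 + 2*λ + 4/11)^3: discriminant 28/11, real irrational roots -1 + (1/11)*sqrt(77) and -1 - (1/11)*sqrt(77); poles of order 3, moduli 1 - (1/11)*sqrt(77) and 1 + (1/11)*sqrt(77).
Denominator factor (λ**2 + 3*λ/7 - 7/12)^3: discriminant 370/147, real irrational roots -3/14 + (1/42)*sqrt(1110) and -3/14 - (1/42)*sqrt(1110); poles of order 3, moduli -3/14 + (1/42)*sqrt(1110) and 3/14 + (1/42)*sqrt(1110).
The radius of convergence is the smallest modulus among the singular points: 1 - (1/11)*sqrt(77).

The radius of convergence is 1 - (1/11)*sqrt(77).


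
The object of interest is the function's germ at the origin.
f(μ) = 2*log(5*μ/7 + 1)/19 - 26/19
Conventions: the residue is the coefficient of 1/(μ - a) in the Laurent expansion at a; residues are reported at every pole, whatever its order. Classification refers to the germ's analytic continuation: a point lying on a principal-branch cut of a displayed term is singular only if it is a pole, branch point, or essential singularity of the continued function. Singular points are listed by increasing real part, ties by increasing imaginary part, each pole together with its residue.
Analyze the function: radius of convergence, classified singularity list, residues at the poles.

Branch term (2/19)*log(1 - μ/(-7/5)): its argument vanishes at μ = -7/5, a logarithmic branch point, modulus 7/5.
The radius of convergence is the smallest modulus among the singular points: 7/5.

Radius of convergence at 0: 7/5.
At -7/5: a logarithmic branch point.


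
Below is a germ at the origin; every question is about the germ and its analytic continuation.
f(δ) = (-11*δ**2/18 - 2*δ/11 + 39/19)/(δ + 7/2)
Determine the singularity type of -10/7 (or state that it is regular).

The point is a regular point.

Denominator factors: δ + 7/2 = 29/14 at δ = -10/7 — none vanishes.
So the germ continues analytically to -10/7.


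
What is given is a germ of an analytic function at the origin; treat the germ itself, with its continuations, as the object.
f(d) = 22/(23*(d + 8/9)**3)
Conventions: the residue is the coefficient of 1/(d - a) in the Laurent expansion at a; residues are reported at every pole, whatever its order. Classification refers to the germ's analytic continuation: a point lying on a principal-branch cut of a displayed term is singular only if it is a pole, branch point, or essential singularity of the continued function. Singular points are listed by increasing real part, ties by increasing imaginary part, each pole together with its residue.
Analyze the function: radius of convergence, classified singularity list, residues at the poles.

Denominator factor (d + 8/9)^3: pole of order 3 at -8/9, modulus 8/9.
The radius of convergence is the smallest modulus among the singular points: 8/9.
At the order-3 pole -8/9 set g(d) = (d - (-8/9))^3*f(d) = 22/23.
Order-3 pole: residue = g''(a)/2; g''(-8/9) = 0, so the residue is 0.

Radius of convergence at 0: 8/9.
At -8/9: a pole of order 3; residue 0.


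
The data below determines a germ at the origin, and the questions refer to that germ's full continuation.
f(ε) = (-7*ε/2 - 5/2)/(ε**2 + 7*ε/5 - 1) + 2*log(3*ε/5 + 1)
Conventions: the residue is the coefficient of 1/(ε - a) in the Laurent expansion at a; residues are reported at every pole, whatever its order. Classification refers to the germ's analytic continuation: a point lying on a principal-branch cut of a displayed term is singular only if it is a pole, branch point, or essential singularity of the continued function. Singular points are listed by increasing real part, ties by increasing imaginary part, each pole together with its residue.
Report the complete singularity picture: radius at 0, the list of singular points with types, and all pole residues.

Radius of convergence at 0: -7/10 + (1/10)*sqrt(149).
At -7/10 - (1/10)*sqrt(149): a pole of order 1; residue -7/4 + (1/596)*sqrt(149).
At -5/3: a logarithmic branch point.
At -7/10 + (1/10)*sqrt(149): a pole of order 1; residue -7/4 - (1/596)*sqrt(149).

Denominator factor (ε**2 + 7*ε/5 - 1): discriminant 149/25, real irrational roots -7/10 + (1/10)*sqrt(149) and -7/10 - (1/10)*sqrt(149); poles of order 1, moduli -7/10 + (1/10)*sqrt(149) and 7/10 + (1/10)*sqrt(149).
Branch term (2)*log(1 - ε/(-5/3)): its argument vanishes at ε = -5/3, a logarithmic branch point, modulus 5/3.
The radius of convergence is the smallest modulus among the singular points: -7/10 + (1/10)*sqrt(149).
The branch term is analytic at -7/10 - (1/10)*sqrt(149) and contributes nothing to the residue; only the rational part matters.
The factor ε**2 + 7*ε/5 - 1 splits as (ε - a)(ε - a') with a = -7/10 - (1/10)*sqrt(149), a' = -7/10 + (1/10)*sqrt(149). At the order-1 pole a set g(ε) = (ε - a)*(rational part) = [-7*ε/2 - 5/2] / (ε - a').
Simple pole: residue = g(a) at a = -7/10 - (1/10)*sqrt(149), which is -7/4 + (1/596)*sqrt(149).
The branch term is analytic at -7/10 + (1/10)*sqrt(149) and contributes nothing to the residue; only the rational part matters.
The factor ε**2 + 7*ε/5 - 1 splits as (ε - a)(ε - a') with a = -7/10 + (1/10)*sqrt(149), a' = -7/10 - (1/10)*sqrt(149). At the order-1 pole a set g(ε) = (ε - a)*(rational part) = [-7*ε/2 - 5/2] / (ε - a').
Simple pole: residue = g(a) at a = -7/10 + (1/10)*sqrt(149), which is -7/4 - (1/596)*sqrt(149).
List the singular points by increasing real part (a conjugate pair: the negative imaginary part first).


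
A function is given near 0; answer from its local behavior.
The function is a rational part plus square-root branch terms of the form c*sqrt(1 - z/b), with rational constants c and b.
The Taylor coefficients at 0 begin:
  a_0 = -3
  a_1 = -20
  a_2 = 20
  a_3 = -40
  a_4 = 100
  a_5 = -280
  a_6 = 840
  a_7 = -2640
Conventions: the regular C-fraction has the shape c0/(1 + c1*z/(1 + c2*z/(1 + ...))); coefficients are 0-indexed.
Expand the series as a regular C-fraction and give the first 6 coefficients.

Taylor coefficients (read off): a_0 = -3, a_1 = -20, a_2 = 20, a_3 = -40, a_4 = 100, a_5 = -280.
c0 = a_0 = -3. Peel one level at a time: if S = 1 + c*z/S' with S'(0) = 1, then c is the z-coefficient of S and S' = c*z/(S - 1).
S_1 = c0/f = 1 + (-20/3)*z + (460/9)*z^2 + ...; c1 = -20/3.
S_2 = c1*z/(S_1 - 1) = 1 + (23/3)*z + (-1)*z^2 + ...; c2 = 23/3.
S_3 = c2*z/(S_2 - 1) = 1 + (3/23)*z + (-129/529)*z^2 + ...; c3 = 3/23.
S_4 = c3*z/(S_3 - 1) = 1 + (43/23)*z + (-1)*z^2 + ...; c4 = 43/23.
S_5 = c4*z/(S_4 - 1) = 1 + (23/43)*z + ...; c5 = 23/43.

The regular C-fraction coefficients are [-3, -20/3, 23/3, 3/23, 43/23, 23/43].


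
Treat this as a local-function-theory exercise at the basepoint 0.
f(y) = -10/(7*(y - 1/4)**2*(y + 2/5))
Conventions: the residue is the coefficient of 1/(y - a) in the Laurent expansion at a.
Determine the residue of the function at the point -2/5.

The residue is -4000/1183.

At the order-1 pole -2/5 set g(y) = (y - (-2/5))*f(y) = -10/(7*(y - 1/4)**2).
Simple pole: residue = g(a) at a = -2/5, which is -4000/1183.


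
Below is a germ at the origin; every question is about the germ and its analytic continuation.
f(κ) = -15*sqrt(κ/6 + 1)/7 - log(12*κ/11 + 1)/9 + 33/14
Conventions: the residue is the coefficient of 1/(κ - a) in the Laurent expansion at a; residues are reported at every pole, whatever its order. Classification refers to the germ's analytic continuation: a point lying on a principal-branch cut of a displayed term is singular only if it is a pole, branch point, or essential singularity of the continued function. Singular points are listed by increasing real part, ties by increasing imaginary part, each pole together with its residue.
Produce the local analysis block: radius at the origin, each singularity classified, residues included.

Radius of convergence at 0: 11/12.
At -6: an algebraic (square-root) branch point.
At -11/12: a logarithmic branch point.

Branch term (-1/9)*log(1 - κ/(-11/12)): its argument vanishes at κ = -11/12, a logarithmic branch point, modulus 11/12.
Branch term (-15/7)*sqrt(1 - κ/(-6)): its argument vanishes at κ = -6, a square-root branch point, modulus 6.
The radius of convergence is the smallest modulus among the singular points: 11/12.
List the singular points by increasing real part (a conjugate pair: the negative imaginary part first).
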